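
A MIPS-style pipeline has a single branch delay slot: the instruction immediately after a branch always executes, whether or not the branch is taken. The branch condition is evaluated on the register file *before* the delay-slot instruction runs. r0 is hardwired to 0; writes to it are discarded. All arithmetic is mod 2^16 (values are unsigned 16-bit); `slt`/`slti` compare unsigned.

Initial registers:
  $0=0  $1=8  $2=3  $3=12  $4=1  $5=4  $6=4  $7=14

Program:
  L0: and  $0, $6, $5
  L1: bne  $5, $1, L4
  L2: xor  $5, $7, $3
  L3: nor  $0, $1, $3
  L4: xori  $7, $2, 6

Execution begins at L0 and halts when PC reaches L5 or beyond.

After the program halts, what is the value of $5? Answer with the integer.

2

[0] and  $0, $6, $5  →  {$0:0, $1:8, $2:3, $3:12, $4:1, $5:4, $6:4, $7:14}
[1] bne  $5, $1, L4  →  {$0:0, $1:8, $2:3, $3:12, $4:1, $5:4, $6:4, $7:14}  ⟨branch taken⟩
[2] xor  $5, $7, $3  →  {$0:0, $1:8, $2:3, $3:12, $4:1, $5:2, $6:4, $7:14}
[4] xori  $7, $2, 6  →  {$0:0, $1:8, $2:3, $3:12, $4:1, $5:2, $6:4, $7:5}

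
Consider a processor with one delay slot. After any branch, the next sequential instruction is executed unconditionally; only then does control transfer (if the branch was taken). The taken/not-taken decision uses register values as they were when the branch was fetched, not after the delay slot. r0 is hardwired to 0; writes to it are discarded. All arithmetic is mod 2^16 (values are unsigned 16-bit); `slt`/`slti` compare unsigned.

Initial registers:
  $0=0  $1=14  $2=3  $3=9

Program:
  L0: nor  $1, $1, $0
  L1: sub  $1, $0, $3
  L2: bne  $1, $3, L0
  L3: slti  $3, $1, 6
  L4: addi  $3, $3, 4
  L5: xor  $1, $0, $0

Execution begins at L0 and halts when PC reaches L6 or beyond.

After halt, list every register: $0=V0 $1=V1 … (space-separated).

#0 nor  $1, $1, $0 ; 0/65521/3/9
#1 sub  $1, $0, $3 ; 0/65527/3/9
#2 bne  $1, $3, L0 ; 0/65527/3/9 ; →target
#3 slti  $3, $1, 6 ; 0/65527/3/0
#0 nor  $1, $1, $0 ; 0/8/3/0
#1 sub  $1, $0, $3 ; 0/0/3/0
#2 bne  $1, $3, L0 ; 0/0/3/0 ; →fallthru
#3 slti  $3, $1, 6 ; 0/0/3/1
#4 addi  $3, $3, 4 ; 0/0/3/5
#5 xor  $1, $0, $0 ; 0/0/3/5

$0=0 $1=0 $2=3 $3=5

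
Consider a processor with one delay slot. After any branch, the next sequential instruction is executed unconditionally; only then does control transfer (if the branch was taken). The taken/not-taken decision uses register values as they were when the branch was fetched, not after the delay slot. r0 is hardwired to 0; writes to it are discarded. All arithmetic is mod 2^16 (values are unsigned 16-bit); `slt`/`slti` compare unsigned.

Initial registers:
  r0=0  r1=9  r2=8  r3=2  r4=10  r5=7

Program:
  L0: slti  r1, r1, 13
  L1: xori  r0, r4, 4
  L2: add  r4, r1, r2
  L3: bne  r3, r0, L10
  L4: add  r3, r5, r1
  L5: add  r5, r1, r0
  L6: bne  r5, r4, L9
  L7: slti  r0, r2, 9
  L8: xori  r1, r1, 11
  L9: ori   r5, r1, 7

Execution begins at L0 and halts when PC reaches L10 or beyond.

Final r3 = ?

8

PC=0  slti  r1, r1, 13       | r0=0 r1=1 r2=8 r3=2 r4=10 r5=7
PC=1  xori  r0, r4, 4        | r0=0 r1=1 r2=8 r3=2 r4=10 r5=7
PC=2  add  r4, r1, r2        | r0=0 r1=1 r2=8 r3=2 r4=9 r5=7
PC=3  bne  r3, r0, L10       | r0=0 r1=1 r2=8 r3=2 r4=9 r5=7  [TAKEN]
PC=4  add  r3, r5, r1        | r0=0 r1=1 r2=8 r3=8 r4=9 r5=7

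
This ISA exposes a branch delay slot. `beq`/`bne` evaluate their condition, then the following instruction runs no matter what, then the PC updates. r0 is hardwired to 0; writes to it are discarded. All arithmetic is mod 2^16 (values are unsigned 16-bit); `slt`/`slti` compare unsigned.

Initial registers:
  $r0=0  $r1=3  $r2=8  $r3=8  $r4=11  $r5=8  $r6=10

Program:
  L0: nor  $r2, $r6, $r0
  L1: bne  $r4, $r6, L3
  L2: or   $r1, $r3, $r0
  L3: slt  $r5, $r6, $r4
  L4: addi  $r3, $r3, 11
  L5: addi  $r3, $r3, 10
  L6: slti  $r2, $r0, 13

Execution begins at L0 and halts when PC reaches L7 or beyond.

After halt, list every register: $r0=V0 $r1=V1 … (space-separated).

#0 nor  $r2, $r6, $r0 ; 0/3/65525/8/11/8/10
#1 bne  $r4, $r6, L3 ; 0/3/65525/8/11/8/10 ; →target
#2 or   $r1, $r3, $r0 ; 0/8/65525/8/11/8/10
#3 slt  $r5, $r6, $r4 ; 0/8/65525/8/11/1/10
#4 addi  $r3, $r3, 11 ; 0/8/65525/19/11/1/10
#5 addi  $r3, $r3, 10 ; 0/8/65525/29/11/1/10
#6 slti  $r2, $r0, 13 ; 0/8/1/29/11/1/10

$r0=0 $r1=8 $r2=1 $r3=29 $r4=11 $r5=1 $r6=10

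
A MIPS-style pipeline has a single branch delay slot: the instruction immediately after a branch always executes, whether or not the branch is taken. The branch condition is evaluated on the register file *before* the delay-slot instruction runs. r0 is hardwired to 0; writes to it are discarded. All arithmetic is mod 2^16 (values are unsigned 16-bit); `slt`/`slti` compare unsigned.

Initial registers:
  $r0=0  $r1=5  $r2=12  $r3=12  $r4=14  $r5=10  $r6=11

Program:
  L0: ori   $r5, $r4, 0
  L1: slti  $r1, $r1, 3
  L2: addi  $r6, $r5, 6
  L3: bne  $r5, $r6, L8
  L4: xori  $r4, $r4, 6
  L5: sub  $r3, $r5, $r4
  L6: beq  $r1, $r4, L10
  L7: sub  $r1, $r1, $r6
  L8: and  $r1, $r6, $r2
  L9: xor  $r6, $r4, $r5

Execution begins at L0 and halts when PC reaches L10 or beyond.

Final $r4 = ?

8

#0 ori   $r5, $r4, 0 ; 0/5/12/12/14/14/11
#1 slti  $r1, $r1, 3 ; 0/0/12/12/14/14/11
#2 addi  $r6, $r5, 6 ; 0/0/12/12/14/14/20
#3 bne  $r5, $r6, L8 ; 0/0/12/12/14/14/20 ; →target
#4 xori  $r4, $r4, 6 ; 0/0/12/12/8/14/20
#8 and  $r1, $r6, $r2 ; 0/4/12/12/8/14/20
#9 xor  $r6, $r4, $r5 ; 0/4/12/12/8/14/6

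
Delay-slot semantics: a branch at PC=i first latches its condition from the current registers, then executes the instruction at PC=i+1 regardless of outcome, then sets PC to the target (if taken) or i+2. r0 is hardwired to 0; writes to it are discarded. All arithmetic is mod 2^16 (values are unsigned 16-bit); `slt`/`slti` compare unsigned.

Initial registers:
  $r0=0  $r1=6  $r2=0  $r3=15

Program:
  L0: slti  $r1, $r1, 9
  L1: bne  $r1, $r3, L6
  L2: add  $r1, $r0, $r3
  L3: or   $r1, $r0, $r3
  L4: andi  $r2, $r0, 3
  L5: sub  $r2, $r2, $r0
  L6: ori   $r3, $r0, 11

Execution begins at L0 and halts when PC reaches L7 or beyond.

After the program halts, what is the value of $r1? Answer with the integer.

#0 slti  $r1, $r1, 9 ; 0/1/0/15
#1 bne  $r1, $r3, L6 ; 0/1/0/15 ; →target
#2 add  $r1, $r0, $r3 ; 0/15/0/15
#6 ori   $r3, $r0, 11 ; 0/15/0/11

15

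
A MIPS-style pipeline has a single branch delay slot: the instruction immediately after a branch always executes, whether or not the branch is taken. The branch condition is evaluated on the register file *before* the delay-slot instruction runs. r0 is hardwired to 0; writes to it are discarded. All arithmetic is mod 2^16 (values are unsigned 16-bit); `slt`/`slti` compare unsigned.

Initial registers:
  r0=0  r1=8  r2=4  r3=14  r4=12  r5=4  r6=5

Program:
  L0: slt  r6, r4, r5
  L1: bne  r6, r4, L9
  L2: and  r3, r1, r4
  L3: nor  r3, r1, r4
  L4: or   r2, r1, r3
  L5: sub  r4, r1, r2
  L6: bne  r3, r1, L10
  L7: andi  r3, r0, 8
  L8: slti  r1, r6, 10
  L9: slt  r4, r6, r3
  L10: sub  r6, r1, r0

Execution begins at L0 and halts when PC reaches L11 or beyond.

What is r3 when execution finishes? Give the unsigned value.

#0 slt  r6, r4, r5 ; 0/8/4/14/12/4/0
#1 bne  r6, r4, L9 ; 0/8/4/14/12/4/0 ; →target
#2 and  r3, r1, r4 ; 0/8/4/8/12/4/0
#9 slt  r4, r6, r3 ; 0/8/4/8/1/4/0
#10 sub  r6, r1, r0 ; 0/8/4/8/1/4/8

8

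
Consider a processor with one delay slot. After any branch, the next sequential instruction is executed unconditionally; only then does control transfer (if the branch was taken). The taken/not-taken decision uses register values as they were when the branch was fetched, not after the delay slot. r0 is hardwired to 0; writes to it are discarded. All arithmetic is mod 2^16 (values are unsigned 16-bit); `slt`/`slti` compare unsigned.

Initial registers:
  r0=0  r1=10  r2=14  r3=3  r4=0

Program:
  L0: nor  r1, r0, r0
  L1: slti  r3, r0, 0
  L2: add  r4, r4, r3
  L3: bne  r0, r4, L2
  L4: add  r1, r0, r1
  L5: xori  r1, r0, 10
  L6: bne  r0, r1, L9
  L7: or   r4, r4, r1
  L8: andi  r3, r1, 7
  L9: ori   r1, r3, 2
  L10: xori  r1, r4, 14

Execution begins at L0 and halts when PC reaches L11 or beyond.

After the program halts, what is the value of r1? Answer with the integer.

[0] nor  r1, r0, r0  →  {r0:0, r1:65535, r2:14, r3:3, r4:0}
[1] slti  r3, r0, 0  →  {r0:0, r1:65535, r2:14, r3:0, r4:0}
[2] add  r4, r4, r3  →  {r0:0, r1:65535, r2:14, r3:0, r4:0}
[3] bne  r0, r4, L2  →  {r0:0, r1:65535, r2:14, r3:0, r4:0}  ⟨branch fallthrough⟩
[4] add  r1, r0, r1  →  {r0:0, r1:65535, r2:14, r3:0, r4:0}
[5] xori  r1, r0, 10  →  {r0:0, r1:10, r2:14, r3:0, r4:0}
[6] bne  r0, r1, L9  →  {r0:0, r1:10, r2:14, r3:0, r4:0}  ⟨branch taken⟩
[7] or   r4, r4, r1  →  {r0:0, r1:10, r2:14, r3:0, r4:10}
[9] ori   r1, r3, 2  →  {r0:0, r1:2, r2:14, r3:0, r4:10}
[10] xori  r1, r4, 14  →  {r0:0, r1:4, r2:14, r3:0, r4:10}

4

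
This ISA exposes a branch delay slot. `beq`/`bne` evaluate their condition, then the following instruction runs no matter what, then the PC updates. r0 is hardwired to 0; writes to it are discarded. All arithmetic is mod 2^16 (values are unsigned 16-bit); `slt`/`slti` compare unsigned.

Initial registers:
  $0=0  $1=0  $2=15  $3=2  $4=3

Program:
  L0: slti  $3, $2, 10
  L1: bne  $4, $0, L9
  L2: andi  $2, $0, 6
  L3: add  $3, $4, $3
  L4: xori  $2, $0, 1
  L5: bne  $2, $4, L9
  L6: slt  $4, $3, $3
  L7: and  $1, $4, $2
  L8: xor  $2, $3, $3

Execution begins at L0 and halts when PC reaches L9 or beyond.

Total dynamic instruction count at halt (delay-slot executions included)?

  step pc=0: slti  $3, $2, 10  regs=(0,0,15,0,3)
  step pc=1: bne  $4, $0, L9  cond=T  regs=(0,0,15,0,3)
  step pc=2: andi  $2, $0, 6  regs=(0,0,0,0,3)

3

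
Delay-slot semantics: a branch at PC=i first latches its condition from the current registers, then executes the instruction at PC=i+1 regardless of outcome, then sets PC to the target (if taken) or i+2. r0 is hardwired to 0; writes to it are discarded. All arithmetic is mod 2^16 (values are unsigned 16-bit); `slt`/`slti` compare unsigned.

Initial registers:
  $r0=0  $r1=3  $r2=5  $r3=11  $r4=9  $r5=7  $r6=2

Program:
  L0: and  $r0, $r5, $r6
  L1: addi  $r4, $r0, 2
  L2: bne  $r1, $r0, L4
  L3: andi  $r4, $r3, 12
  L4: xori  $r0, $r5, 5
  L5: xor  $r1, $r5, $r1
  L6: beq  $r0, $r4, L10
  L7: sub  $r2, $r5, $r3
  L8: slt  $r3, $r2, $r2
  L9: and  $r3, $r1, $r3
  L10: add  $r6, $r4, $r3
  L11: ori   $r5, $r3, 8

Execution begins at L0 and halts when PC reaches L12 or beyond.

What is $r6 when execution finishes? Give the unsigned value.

#0 and  $r0, $r5, $r6 ; 0/3/5/11/9/7/2
#1 addi  $r4, $r0, 2 ; 0/3/5/11/2/7/2
#2 bne  $r1, $r0, L4 ; 0/3/5/11/2/7/2 ; →target
#3 andi  $r4, $r3, 12 ; 0/3/5/11/8/7/2
#4 xori  $r0, $r5, 5 ; 0/3/5/11/8/7/2
#5 xor  $r1, $r5, $r1 ; 0/4/5/11/8/7/2
#6 beq  $r0, $r4, L10 ; 0/4/5/11/8/7/2 ; →fallthru
#7 sub  $r2, $r5, $r3 ; 0/4/65532/11/8/7/2
#8 slt  $r3, $r2, $r2 ; 0/4/65532/0/8/7/2
#9 and  $r3, $r1, $r3 ; 0/4/65532/0/8/7/2
#10 add  $r6, $r4, $r3 ; 0/4/65532/0/8/7/8
#11 ori   $r5, $r3, 8 ; 0/4/65532/0/8/8/8

8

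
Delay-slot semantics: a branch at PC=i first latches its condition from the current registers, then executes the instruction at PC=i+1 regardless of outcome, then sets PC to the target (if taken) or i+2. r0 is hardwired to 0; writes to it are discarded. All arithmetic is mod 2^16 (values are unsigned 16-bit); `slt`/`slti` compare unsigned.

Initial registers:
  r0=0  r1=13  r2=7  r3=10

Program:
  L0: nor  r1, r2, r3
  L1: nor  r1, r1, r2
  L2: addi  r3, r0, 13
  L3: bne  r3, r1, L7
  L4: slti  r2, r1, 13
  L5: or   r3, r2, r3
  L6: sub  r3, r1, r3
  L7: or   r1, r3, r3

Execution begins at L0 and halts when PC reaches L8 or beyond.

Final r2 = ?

#0 nor  r1, r2, r3 ; 0/65520/7/10
#1 nor  r1, r1, r2 ; 0/8/7/10
#2 addi  r3, r0, 13 ; 0/8/7/13
#3 bne  r3, r1, L7 ; 0/8/7/13 ; →target
#4 slti  r2, r1, 13 ; 0/8/1/13
#7 or   r1, r3, r3 ; 0/13/1/13

1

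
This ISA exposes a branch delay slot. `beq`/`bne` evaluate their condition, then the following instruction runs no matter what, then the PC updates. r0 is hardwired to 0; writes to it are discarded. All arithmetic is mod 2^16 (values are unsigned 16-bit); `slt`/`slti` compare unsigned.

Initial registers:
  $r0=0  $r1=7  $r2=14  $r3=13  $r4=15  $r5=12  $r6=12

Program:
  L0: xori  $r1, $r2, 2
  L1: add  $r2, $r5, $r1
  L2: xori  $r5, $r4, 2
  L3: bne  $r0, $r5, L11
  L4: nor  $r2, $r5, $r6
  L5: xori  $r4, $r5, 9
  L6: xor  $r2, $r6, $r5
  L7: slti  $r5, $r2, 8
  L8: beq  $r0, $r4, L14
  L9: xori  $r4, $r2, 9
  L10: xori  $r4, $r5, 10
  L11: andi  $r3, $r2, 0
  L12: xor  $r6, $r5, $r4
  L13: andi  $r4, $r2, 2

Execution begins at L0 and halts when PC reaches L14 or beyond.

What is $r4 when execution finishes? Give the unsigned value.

2

#0 xori  $r1, $r2, 2 ; 0/12/14/13/15/12/12
#1 add  $r2, $r5, $r1 ; 0/12/24/13/15/12/12
#2 xori  $r5, $r4, 2 ; 0/12/24/13/15/13/12
#3 bne  $r0, $r5, L11 ; 0/12/24/13/15/13/12 ; →target
#4 nor  $r2, $r5, $r6 ; 0/12/65522/13/15/13/12
#11 andi  $r3, $r2, 0 ; 0/12/65522/0/15/13/12
#12 xor  $r6, $r5, $r4 ; 0/12/65522/0/15/13/2
#13 andi  $r4, $r2, 2 ; 0/12/65522/0/2/13/2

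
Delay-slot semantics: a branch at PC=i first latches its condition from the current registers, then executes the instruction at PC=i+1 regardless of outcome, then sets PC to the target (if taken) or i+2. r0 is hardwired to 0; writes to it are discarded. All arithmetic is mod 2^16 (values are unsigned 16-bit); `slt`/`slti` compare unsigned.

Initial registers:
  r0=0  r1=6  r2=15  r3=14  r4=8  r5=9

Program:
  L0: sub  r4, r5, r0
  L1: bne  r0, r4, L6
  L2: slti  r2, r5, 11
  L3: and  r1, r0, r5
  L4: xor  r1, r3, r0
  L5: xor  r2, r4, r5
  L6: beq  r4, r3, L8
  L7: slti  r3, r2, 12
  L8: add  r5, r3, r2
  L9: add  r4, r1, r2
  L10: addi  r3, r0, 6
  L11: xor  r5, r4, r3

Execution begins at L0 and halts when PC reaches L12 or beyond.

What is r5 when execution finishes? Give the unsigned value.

1

PC=0  sub  r4, r5, r0        | r0=0 r1=6 r2=15 r3=14 r4=9 r5=9
PC=1  bne  r0, r4, L6        | r0=0 r1=6 r2=15 r3=14 r4=9 r5=9  [TAKEN]
PC=2  slti  r2, r5, 11       | r0=0 r1=6 r2=1 r3=14 r4=9 r5=9
PC=6  beq  r4, r3, L8        | r0=0 r1=6 r2=1 r3=14 r4=9 r5=9  [not taken]
PC=7  slti  r3, r2, 12       | r0=0 r1=6 r2=1 r3=1 r4=9 r5=9
PC=8  add  r5, r3, r2        | r0=0 r1=6 r2=1 r3=1 r4=9 r5=2
PC=9  add  r4, r1, r2        | r0=0 r1=6 r2=1 r3=1 r4=7 r5=2
PC=10 addi  r3, r0, 6        | r0=0 r1=6 r2=1 r3=6 r4=7 r5=2
PC=11 xor  r5, r4, r3        | r0=0 r1=6 r2=1 r3=6 r4=7 r5=1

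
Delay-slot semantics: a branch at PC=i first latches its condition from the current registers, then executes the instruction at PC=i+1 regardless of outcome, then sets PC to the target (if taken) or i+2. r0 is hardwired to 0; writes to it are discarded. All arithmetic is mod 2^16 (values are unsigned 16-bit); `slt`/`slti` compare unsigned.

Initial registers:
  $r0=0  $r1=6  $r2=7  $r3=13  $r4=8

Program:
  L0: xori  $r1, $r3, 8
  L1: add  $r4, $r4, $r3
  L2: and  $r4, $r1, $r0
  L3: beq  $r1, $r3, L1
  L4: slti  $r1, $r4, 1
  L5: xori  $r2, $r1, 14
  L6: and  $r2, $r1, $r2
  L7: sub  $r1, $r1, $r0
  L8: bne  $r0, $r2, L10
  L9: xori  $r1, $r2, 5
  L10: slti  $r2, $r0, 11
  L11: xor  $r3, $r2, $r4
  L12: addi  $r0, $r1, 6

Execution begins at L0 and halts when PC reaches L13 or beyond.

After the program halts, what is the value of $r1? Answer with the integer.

[0] xori  $r1, $r3, 8  →  {$r0:0, $r1:5, $r2:7, $r3:13, $r4:8}
[1] add  $r4, $r4, $r3  →  {$r0:0, $r1:5, $r2:7, $r3:13, $r4:21}
[2] and  $r4, $r1, $r0  →  {$r0:0, $r1:5, $r2:7, $r3:13, $r4:0}
[3] beq  $r1, $r3, L1  →  {$r0:0, $r1:5, $r2:7, $r3:13, $r4:0}  ⟨branch fallthrough⟩
[4] slti  $r1, $r4, 1  →  {$r0:0, $r1:1, $r2:7, $r3:13, $r4:0}
[5] xori  $r2, $r1, 14  →  {$r0:0, $r1:1, $r2:15, $r3:13, $r4:0}
[6] and  $r2, $r1, $r2  →  {$r0:0, $r1:1, $r2:1, $r3:13, $r4:0}
[7] sub  $r1, $r1, $r0  →  {$r0:0, $r1:1, $r2:1, $r3:13, $r4:0}
[8] bne  $r0, $r2, L10  →  {$r0:0, $r1:1, $r2:1, $r3:13, $r4:0}  ⟨branch taken⟩
[9] xori  $r1, $r2, 5  →  {$r0:0, $r1:4, $r2:1, $r3:13, $r4:0}
[10] slti  $r2, $r0, 11  →  {$r0:0, $r1:4, $r2:1, $r3:13, $r4:0}
[11] xor  $r3, $r2, $r4  →  {$r0:0, $r1:4, $r2:1, $r3:1, $r4:0}
[12] addi  $r0, $r1, 6  →  {$r0:0, $r1:4, $r2:1, $r3:1, $r4:0}

4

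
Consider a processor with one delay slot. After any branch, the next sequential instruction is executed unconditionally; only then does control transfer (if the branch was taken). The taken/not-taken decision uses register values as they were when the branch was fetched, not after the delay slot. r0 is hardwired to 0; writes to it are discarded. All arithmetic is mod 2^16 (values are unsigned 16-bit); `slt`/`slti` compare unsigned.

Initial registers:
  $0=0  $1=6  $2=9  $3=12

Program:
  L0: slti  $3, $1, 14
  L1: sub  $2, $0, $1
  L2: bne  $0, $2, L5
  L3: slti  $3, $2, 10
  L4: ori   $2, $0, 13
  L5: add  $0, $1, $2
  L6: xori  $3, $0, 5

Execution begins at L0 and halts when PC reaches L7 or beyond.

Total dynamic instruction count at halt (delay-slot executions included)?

6

PC=0  slti  $3, $1, 14       | $0=0 $1=6 $2=9 $3=1
PC=1  sub  $2, $0, $1        | $0=0 $1=6 $2=65530 $3=1
PC=2  bne  $0, $2, L5        | $0=0 $1=6 $2=65530 $3=1  [TAKEN]
PC=3  slti  $3, $2, 10       | $0=0 $1=6 $2=65530 $3=0
PC=5  add  $0, $1, $2        | $0=0 $1=6 $2=65530 $3=0
PC=6  xori  $3, $0, 5        | $0=0 $1=6 $2=65530 $3=5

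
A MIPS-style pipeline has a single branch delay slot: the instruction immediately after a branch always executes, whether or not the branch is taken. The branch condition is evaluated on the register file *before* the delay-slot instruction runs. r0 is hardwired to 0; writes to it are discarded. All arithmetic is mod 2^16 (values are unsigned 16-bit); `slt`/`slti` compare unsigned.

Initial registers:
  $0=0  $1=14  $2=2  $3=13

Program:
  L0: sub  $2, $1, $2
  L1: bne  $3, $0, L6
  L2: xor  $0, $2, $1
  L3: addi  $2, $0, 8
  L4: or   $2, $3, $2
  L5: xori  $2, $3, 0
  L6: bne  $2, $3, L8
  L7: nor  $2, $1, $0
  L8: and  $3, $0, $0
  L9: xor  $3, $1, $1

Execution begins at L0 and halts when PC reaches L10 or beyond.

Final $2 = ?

  step pc=0: sub  $2, $1, $2  regs=(0,14,12,13)
  step pc=1: bne  $3, $0, L6  cond=T  regs=(0,14,12,13)
  step pc=2: xor  $0, $2, $1  regs=(0,14,12,13)
  step pc=6: bne  $2, $3, L8  cond=T  regs=(0,14,12,13)
  step pc=7: nor  $2, $1, $0  regs=(0,14,65521,13)
  step pc=8: and  $3, $0, $0  regs=(0,14,65521,0)
  step pc=9: xor  $3, $1, $1  regs=(0,14,65521,0)

65521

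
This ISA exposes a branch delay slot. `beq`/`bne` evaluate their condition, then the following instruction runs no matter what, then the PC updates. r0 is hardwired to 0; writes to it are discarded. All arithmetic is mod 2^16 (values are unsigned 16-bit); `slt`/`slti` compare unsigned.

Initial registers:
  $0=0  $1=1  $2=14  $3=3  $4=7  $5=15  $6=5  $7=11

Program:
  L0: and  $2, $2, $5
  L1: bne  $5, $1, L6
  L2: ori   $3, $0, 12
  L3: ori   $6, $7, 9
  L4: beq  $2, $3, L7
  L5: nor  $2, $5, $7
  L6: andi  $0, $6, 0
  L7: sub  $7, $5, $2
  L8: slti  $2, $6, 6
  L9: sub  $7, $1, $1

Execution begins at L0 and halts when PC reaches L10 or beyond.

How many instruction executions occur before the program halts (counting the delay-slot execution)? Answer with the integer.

7

[0] and  $2, $2, $5  →  {$0:0, $1:1, $2:14, $3:3, $4:7, $5:15, $6:5, $7:11}
[1] bne  $5, $1, L6  →  {$0:0, $1:1, $2:14, $3:3, $4:7, $5:15, $6:5, $7:11}  ⟨branch taken⟩
[2] ori   $3, $0, 12  →  {$0:0, $1:1, $2:14, $3:12, $4:7, $5:15, $6:5, $7:11}
[6] andi  $0, $6, 0  →  {$0:0, $1:1, $2:14, $3:12, $4:7, $5:15, $6:5, $7:11}
[7] sub  $7, $5, $2  →  {$0:0, $1:1, $2:14, $3:12, $4:7, $5:15, $6:5, $7:1}
[8] slti  $2, $6, 6  →  {$0:0, $1:1, $2:1, $3:12, $4:7, $5:15, $6:5, $7:1}
[9] sub  $7, $1, $1  →  {$0:0, $1:1, $2:1, $3:12, $4:7, $5:15, $6:5, $7:0}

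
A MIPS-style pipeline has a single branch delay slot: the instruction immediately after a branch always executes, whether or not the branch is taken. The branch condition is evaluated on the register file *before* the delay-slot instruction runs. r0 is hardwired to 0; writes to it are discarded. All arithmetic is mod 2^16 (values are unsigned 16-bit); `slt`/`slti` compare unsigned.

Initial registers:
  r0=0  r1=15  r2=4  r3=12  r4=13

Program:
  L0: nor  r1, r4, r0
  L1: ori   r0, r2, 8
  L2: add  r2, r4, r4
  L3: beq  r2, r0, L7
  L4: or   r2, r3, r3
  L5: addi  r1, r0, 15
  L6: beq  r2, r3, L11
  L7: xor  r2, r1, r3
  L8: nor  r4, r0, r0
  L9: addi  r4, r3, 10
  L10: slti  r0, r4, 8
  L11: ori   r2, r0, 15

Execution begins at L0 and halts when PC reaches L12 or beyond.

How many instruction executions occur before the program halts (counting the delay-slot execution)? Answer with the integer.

[0] nor  r1, r4, r0  →  {r0:0, r1:65522, r2:4, r3:12, r4:13}
[1] ori   r0, r2, 8  →  {r0:0, r1:65522, r2:4, r3:12, r4:13}
[2] add  r2, r4, r4  →  {r0:0, r1:65522, r2:26, r3:12, r4:13}
[3] beq  r2, r0, L7  →  {r0:0, r1:65522, r2:26, r3:12, r4:13}  ⟨branch fallthrough⟩
[4] or   r2, r3, r3  →  {r0:0, r1:65522, r2:12, r3:12, r4:13}
[5] addi  r1, r0, 15  →  {r0:0, r1:15, r2:12, r3:12, r4:13}
[6] beq  r2, r3, L11  →  {r0:0, r1:15, r2:12, r3:12, r4:13}  ⟨branch taken⟩
[7] xor  r2, r1, r3  →  {r0:0, r1:15, r2:3, r3:12, r4:13}
[11] ori   r2, r0, 15  →  {r0:0, r1:15, r2:15, r3:12, r4:13}

9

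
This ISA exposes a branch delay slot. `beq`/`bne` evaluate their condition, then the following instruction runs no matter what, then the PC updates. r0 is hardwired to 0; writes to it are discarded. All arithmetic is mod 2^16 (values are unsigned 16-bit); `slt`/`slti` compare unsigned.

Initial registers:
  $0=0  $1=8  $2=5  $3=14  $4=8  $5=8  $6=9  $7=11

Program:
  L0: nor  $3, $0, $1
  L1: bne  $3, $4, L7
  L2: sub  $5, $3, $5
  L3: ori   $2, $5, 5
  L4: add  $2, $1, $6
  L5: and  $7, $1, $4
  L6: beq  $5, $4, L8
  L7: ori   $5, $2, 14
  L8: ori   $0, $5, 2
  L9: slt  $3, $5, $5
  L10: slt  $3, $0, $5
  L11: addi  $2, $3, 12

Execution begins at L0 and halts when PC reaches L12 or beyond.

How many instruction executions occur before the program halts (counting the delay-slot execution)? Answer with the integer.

  step pc=0: nor  $3, $0, $1  regs=(0,8,5,65527,8,8,9,11)
  step pc=1: bne  $3, $4, L7  cond=T  regs=(0,8,5,65527,8,8,9,11)
  step pc=2: sub  $5, $3, $5  regs=(0,8,5,65527,8,65519,9,11)
  step pc=7: ori   $5, $2, 14  regs=(0,8,5,65527,8,15,9,11)
  step pc=8: ori   $0, $5, 2  regs=(0,8,5,65527,8,15,9,11)
  step pc=9: slt  $3, $5, $5  regs=(0,8,5,0,8,15,9,11)
  step pc=10: slt  $3, $0, $5  regs=(0,8,5,1,8,15,9,11)
  step pc=11: addi  $2, $3, 12  regs=(0,8,13,1,8,15,9,11)

8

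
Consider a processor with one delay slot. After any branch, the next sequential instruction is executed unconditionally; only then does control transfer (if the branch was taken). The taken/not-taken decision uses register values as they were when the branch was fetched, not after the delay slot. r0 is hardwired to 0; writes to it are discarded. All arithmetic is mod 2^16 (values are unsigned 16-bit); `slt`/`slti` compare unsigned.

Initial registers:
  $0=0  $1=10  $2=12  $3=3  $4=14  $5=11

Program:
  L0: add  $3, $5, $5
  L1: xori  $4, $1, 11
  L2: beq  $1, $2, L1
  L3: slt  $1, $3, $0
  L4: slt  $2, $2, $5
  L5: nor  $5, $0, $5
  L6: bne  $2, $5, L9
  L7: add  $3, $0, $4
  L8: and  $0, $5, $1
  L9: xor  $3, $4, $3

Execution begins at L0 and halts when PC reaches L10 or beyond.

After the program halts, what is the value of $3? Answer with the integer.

  step pc=0: add  $3, $5, $5  regs=(0,10,12,22,14,11)
  step pc=1: xori  $4, $1, 11  regs=(0,10,12,22,1,11)
  step pc=2: beq  $1, $2, L1  cond=F  regs=(0,10,12,22,1,11)
  step pc=3: slt  $1, $3, $0  regs=(0,0,12,22,1,11)
  step pc=4: slt  $2, $2, $5  regs=(0,0,0,22,1,11)
  step pc=5: nor  $5, $0, $5  regs=(0,0,0,22,1,65524)
  step pc=6: bne  $2, $5, L9  cond=T  regs=(0,0,0,22,1,65524)
  step pc=7: add  $3, $0, $4  regs=(0,0,0,1,1,65524)
  step pc=9: xor  $3, $4, $3  regs=(0,0,0,0,1,65524)

0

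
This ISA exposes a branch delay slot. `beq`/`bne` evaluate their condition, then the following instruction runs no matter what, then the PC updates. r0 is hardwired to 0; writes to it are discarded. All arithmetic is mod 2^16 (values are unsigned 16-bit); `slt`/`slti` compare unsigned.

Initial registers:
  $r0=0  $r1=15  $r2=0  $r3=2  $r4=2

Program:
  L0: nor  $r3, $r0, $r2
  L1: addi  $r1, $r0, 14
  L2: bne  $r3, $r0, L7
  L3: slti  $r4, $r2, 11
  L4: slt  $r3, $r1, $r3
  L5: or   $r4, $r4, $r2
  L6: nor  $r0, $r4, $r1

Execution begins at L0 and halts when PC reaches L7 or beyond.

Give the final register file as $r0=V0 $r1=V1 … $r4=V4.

$r0=0 $r1=14 $r2=0 $r3=65535 $r4=1

PC=0  nor  $r3, $r0, $r2     | $r0=0 $r1=15 $r2=0 $r3=65535 $r4=2
PC=1  addi  $r1, $r0, 14     | $r0=0 $r1=14 $r2=0 $r3=65535 $r4=2
PC=2  bne  $r3, $r0, L7      | $r0=0 $r1=14 $r2=0 $r3=65535 $r4=2  [TAKEN]
PC=3  slti  $r4, $r2, 11     | $r0=0 $r1=14 $r2=0 $r3=65535 $r4=1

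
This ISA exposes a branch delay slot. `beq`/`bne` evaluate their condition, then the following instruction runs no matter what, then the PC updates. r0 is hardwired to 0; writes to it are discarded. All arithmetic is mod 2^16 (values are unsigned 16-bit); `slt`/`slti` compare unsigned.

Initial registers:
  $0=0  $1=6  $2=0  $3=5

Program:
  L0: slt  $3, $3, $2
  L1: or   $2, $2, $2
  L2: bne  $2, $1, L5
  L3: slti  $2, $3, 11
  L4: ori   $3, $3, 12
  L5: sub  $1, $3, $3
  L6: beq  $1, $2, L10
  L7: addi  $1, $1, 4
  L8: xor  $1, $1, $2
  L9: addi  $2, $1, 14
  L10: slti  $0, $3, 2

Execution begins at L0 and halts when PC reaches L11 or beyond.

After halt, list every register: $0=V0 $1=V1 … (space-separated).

[0] slt  $3, $3, $2  →  {$0:0, $1:6, $2:0, $3:0}
[1] or   $2, $2, $2  →  {$0:0, $1:6, $2:0, $3:0}
[2] bne  $2, $1, L5  →  {$0:0, $1:6, $2:0, $3:0}  ⟨branch taken⟩
[3] slti  $2, $3, 11  →  {$0:0, $1:6, $2:1, $3:0}
[5] sub  $1, $3, $3  →  {$0:0, $1:0, $2:1, $3:0}
[6] beq  $1, $2, L10  →  {$0:0, $1:0, $2:1, $3:0}  ⟨branch fallthrough⟩
[7] addi  $1, $1, 4  →  {$0:0, $1:4, $2:1, $3:0}
[8] xor  $1, $1, $2  →  {$0:0, $1:5, $2:1, $3:0}
[9] addi  $2, $1, 14  →  {$0:0, $1:5, $2:19, $3:0}
[10] slti  $0, $3, 2  →  {$0:0, $1:5, $2:19, $3:0}

$0=0 $1=5 $2=19 $3=0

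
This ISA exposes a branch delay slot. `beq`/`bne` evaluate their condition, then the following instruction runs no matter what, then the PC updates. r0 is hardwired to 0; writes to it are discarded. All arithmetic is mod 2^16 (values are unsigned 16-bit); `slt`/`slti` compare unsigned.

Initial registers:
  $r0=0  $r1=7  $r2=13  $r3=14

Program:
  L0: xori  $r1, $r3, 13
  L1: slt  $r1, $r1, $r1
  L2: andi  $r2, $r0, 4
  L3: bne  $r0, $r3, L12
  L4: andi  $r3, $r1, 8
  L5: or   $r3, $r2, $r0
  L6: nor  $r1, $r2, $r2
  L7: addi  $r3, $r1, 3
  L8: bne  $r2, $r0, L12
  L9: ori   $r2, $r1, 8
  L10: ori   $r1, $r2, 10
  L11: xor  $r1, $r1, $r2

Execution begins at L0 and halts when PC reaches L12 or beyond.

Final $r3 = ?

PC=0  xori  $r1, $r3, 13     | $r0=0 $r1=3 $r2=13 $r3=14
PC=1  slt  $r1, $r1, $r1     | $r0=0 $r1=0 $r2=13 $r3=14
PC=2  andi  $r2, $r0, 4      | $r0=0 $r1=0 $r2=0 $r3=14
PC=3  bne  $r0, $r3, L12     | $r0=0 $r1=0 $r2=0 $r3=14  [TAKEN]
PC=4  andi  $r3, $r1, 8      | $r0=0 $r1=0 $r2=0 $r3=0

0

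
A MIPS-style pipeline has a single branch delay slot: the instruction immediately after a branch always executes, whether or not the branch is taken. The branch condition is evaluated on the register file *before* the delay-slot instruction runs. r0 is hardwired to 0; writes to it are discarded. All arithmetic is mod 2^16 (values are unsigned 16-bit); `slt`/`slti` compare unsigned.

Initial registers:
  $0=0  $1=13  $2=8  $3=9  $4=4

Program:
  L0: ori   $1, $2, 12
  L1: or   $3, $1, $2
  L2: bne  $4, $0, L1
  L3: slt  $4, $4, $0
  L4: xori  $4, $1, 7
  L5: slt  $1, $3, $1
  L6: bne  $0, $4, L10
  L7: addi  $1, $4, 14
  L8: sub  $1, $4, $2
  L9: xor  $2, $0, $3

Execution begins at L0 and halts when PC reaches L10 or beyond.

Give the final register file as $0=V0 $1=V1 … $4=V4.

$0=0 $1=25 $2=8 $3=12 $4=11

  step pc=0: ori   $1, $2, 12  regs=(0,12,8,9,4)
  step pc=1: or   $3, $1, $2  regs=(0,12,8,12,4)
  step pc=2: bne  $4, $0, L1  cond=T  regs=(0,12,8,12,4)
  step pc=3: slt  $4, $4, $0  regs=(0,12,8,12,0)
  step pc=1: or   $3, $1, $2  regs=(0,12,8,12,0)
  step pc=2: bne  $4, $0, L1  cond=F  regs=(0,12,8,12,0)
  step pc=3: slt  $4, $4, $0  regs=(0,12,8,12,0)
  step pc=4: xori  $4, $1, 7  regs=(0,12,8,12,11)
  step pc=5: slt  $1, $3, $1  regs=(0,0,8,12,11)
  step pc=6: bne  $0, $4, L10  cond=T  regs=(0,0,8,12,11)
  step pc=7: addi  $1, $4, 14  regs=(0,25,8,12,11)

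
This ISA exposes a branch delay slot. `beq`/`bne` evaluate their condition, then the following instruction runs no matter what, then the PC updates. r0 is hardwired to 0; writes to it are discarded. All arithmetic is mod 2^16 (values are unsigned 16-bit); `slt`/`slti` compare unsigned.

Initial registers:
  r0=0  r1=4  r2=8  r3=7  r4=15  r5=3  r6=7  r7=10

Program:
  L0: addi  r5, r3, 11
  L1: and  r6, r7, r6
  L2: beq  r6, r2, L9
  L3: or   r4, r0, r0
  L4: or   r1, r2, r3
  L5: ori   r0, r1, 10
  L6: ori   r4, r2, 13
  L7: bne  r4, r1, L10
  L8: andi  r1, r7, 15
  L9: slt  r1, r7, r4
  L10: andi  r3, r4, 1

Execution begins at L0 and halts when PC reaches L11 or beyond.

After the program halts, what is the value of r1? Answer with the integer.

10

  step pc=0: addi  r5, r3, 11  regs=(0,4,8,7,15,18,7,10)
  step pc=1: and  r6, r7, r6  regs=(0,4,8,7,15,18,2,10)
  step pc=2: beq  r6, r2, L9  cond=F  regs=(0,4,8,7,15,18,2,10)
  step pc=3: or   r4, r0, r0  regs=(0,4,8,7,0,18,2,10)
  step pc=4: or   r1, r2, r3  regs=(0,15,8,7,0,18,2,10)
  step pc=5: ori   r0, r1, 10  regs=(0,15,8,7,0,18,2,10)
  step pc=6: ori   r4, r2, 13  regs=(0,15,8,7,13,18,2,10)
  step pc=7: bne  r4, r1, L10  cond=T  regs=(0,15,8,7,13,18,2,10)
  step pc=8: andi  r1, r7, 15  regs=(0,10,8,7,13,18,2,10)
  step pc=10: andi  r3, r4, 1  regs=(0,10,8,1,13,18,2,10)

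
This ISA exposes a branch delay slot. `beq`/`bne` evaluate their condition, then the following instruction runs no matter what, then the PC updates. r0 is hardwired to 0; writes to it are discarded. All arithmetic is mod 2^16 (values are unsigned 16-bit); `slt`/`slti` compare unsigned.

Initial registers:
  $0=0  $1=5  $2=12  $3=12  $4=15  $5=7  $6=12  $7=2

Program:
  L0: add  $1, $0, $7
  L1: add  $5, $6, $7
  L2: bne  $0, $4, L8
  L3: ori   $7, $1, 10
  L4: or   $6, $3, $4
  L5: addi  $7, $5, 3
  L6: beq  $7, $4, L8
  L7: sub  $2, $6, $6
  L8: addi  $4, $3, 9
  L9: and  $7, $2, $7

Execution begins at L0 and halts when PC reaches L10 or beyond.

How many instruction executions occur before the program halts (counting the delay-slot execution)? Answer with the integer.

6

PC=0  add  $1, $0, $7        | $0=0 $1=2 $2=12 $3=12 $4=15 $5=7 $6=12 $7=2
PC=1  add  $5, $6, $7        | $0=0 $1=2 $2=12 $3=12 $4=15 $5=14 $6=12 $7=2
PC=2  bne  $0, $4, L8        | $0=0 $1=2 $2=12 $3=12 $4=15 $5=14 $6=12 $7=2  [TAKEN]
PC=3  ori   $7, $1, 10       | $0=0 $1=2 $2=12 $3=12 $4=15 $5=14 $6=12 $7=10
PC=8  addi  $4, $3, 9        | $0=0 $1=2 $2=12 $3=12 $4=21 $5=14 $6=12 $7=10
PC=9  and  $7, $2, $7        | $0=0 $1=2 $2=12 $3=12 $4=21 $5=14 $6=12 $7=8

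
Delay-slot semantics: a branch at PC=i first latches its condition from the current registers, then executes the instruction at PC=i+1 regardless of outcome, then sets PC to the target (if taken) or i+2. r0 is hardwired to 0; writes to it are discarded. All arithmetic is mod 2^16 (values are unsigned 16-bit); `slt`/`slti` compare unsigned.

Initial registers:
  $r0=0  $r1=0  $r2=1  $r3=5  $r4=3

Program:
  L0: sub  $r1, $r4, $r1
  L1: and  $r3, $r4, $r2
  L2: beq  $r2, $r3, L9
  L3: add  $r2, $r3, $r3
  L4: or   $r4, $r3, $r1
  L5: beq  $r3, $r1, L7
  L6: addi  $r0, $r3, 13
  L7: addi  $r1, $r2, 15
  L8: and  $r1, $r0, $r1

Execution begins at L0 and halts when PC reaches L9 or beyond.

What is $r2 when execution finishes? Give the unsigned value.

#0 sub  $r1, $r4, $r1 ; 0/3/1/5/3
#1 and  $r3, $r4, $r2 ; 0/3/1/1/3
#2 beq  $r2, $r3, L9 ; 0/3/1/1/3 ; →target
#3 add  $r2, $r3, $r3 ; 0/3/2/1/3

2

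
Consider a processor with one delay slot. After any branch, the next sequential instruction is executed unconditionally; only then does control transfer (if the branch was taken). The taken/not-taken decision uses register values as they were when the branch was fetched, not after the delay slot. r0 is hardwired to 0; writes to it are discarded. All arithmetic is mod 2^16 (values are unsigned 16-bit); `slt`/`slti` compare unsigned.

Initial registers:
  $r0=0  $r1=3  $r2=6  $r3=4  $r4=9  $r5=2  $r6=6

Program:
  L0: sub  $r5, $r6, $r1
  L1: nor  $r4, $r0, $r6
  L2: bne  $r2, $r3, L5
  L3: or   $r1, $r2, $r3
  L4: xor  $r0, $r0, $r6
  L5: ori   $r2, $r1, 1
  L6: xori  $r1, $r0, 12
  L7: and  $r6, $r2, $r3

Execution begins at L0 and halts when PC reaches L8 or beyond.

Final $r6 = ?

4

  step pc=0: sub  $r5, $r6, $r1  regs=(0,3,6,4,9,3,6)
  step pc=1: nor  $r4, $r0, $r6  regs=(0,3,6,4,65529,3,6)
  step pc=2: bne  $r2, $r3, L5  cond=T  regs=(0,3,6,4,65529,3,6)
  step pc=3: or   $r1, $r2, $r3  regs=(0,6,6,4,65529,3,6)
  step pc=5: ori   $r2, $r1, 1  regs=(0,6,7,4,65529,3,6)
  step pc=6: xori  $r1, $r0, 12  regs=(0,12,7,4,65529,3,6)
  step pc=7: and  $r6, $r2, $r3  regs=(0,12,7,4,65529,3,4)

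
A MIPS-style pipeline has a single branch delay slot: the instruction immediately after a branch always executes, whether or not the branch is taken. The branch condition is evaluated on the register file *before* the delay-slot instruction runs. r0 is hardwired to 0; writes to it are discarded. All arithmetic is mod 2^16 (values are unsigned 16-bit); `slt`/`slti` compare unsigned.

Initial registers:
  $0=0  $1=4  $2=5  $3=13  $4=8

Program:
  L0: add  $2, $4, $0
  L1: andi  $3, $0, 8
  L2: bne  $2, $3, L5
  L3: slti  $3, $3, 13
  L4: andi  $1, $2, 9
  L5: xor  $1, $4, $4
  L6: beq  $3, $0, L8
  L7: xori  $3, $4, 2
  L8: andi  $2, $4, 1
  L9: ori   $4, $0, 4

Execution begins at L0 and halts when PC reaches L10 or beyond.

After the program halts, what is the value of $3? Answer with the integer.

#0 add  $2, $4, $0 ; 0/4/8/13/8
#1 andi  $3, $0, 8 ; 0/4/8/0/8
#2 bne  $2, $3, L5 ; 0/4/8/0/8 ; →target
#3 slti  $3, $3, 13 ; 0/4/8/1/8
#5 xor  $1, $4, $4 ; 0/0/8/1/8
#6 beq  $3, $0, L8 ; 0/0/8/1/8 ; →fallthru
#7 xori  $3, $4, 2 ; 0/0/8/10/8
#8 andi  $2, $4, 1 ; 0/0/0/10/8
#9 ori   $4, $0, 4 ; 0/0/0/10/4

10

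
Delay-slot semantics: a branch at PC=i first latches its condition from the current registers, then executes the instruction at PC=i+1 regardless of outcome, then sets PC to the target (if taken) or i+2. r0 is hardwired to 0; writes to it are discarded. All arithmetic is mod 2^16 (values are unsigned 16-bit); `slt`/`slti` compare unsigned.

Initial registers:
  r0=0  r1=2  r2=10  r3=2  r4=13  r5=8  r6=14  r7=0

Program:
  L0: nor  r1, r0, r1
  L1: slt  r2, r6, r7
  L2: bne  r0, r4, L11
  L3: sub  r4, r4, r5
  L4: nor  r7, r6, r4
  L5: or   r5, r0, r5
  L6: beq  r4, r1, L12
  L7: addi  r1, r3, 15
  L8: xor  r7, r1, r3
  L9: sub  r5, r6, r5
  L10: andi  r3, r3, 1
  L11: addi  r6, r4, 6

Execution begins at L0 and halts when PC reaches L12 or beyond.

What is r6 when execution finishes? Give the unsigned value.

[0] nor  r1, r0, r1  →  {r0:0, r1:65533, r2:10, r3:2, r4:13, r5:8, r6:14, r7:0}
[1] slt  r2, r6, r7  →  {r0:0, r1:65533, r2:0, r3:2, r4:13, r5:8, r6:14, r7:0}
[2] bne  r0, r4, L11  →  {r0:0, r1:65533, r2:0, r3:2, r4:13, r5:8, r6:14, r7:0}  ⟨branch taken⟩
[3] sub  r4, r4, r5  →  {r0:0, r1:65533, r2:0, r3:2, r4:5, r5:8, r6:14, r7:0}
[11] addi  r6, r4, 6  →  {r0:0, r1:65533, r2:0, r3:2, r4:5, r5:8, r6:11, r7:0}

11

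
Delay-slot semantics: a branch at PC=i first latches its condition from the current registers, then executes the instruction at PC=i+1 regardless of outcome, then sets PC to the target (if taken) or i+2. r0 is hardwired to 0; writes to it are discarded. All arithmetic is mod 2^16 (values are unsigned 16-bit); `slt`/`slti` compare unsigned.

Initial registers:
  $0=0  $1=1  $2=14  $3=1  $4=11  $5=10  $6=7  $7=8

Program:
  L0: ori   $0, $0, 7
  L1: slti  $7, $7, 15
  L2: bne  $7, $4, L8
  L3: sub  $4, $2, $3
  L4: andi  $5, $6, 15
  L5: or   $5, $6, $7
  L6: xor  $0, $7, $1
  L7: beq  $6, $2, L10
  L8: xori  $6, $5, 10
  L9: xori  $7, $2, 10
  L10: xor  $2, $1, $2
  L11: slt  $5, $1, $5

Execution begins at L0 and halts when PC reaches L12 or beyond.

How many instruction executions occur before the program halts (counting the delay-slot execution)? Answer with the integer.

8

PC=0  ori   $0, $0, 7        | $0=0 $1=1 $2=14 $3=1 $4=11 $5=10 $6=7 $7=8
PC=1  slti  $7, $7, 15       | $0=0 $1=1 $2=14 $3=1 $4=11 $5=10 $6=7 $7=1
PC=2  bne  $7, $4, L8        | $0=0 $1=1 $2=14 $3=1 $4=11 $5=10 $6=7 $7=1  [TAKEN]
PC=3  sub  $4, $2, $3        | $0=0 $1=1 $2=14 $3=1 $4=13 $5=10 $6=7 $7=1
PC=8  xori  $6, $5, 10       | $0=0 $1=1 $2=14 $3=1 $4=13 $5=10 $6=0 $7=1
PC=9  xori  $7, $2, 10       | $0=0 $1=1 $2=14 $3=1 $4=13 $5=10 $6=0 $7=4
PC=10 xor  $2, $1, $2        | $0=0 $1=1 $2=15 $3=1 $4=13 $5=10 $6=0 $7=4
PC=11 slt  $5, $1, $5        | $0=0 $1=1 $2=15 $3=1 $4=13 $5=1 $6=0 $7=4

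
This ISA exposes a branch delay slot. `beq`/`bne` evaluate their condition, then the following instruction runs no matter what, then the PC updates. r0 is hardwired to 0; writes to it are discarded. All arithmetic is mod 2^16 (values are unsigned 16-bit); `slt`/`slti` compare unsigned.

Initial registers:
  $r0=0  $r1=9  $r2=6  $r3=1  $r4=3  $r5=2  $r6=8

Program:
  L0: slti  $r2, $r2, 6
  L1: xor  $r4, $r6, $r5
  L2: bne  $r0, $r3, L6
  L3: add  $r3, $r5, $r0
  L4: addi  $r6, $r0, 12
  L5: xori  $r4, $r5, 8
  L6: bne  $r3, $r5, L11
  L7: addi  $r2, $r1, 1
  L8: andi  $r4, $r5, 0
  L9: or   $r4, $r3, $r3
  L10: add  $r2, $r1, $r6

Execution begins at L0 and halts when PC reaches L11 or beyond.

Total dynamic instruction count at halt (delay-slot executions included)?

  step pc=0: slti  $r2, $r2, 6  regs=(0,9,0,1,3,2,8)
  step pc=1: xor  $r4, $r6, $r5  regs=(0,9,0,1,10,2,8)
  step pc=2: bne  $r0, $r3, L6  cond=T  regs=(0,9,0,1,10,2,8)
  step pc=3: add  $r3, $r5, $r0  regs=(0,9,0,2,10,2,8)
  step pc=6: bne  $r3, $r5, L11  cond=F  regs=(0,9,0,2,10,2,8)
  step pc=7: addi  $r2, $r1, 1  regs=(0,9,10,2,10,2,8)
  step pc=8: andi  $r4, $r5, 0  regs=(0,9,10,2,0,2,8)
  step pc=9: or   $r4, $r3, $r3  regs=(0,9,10,2,2,2,8)
  step pc=10: add  $r2, $r1, $r6  regs=(0,9,17,2,2,2,8)

9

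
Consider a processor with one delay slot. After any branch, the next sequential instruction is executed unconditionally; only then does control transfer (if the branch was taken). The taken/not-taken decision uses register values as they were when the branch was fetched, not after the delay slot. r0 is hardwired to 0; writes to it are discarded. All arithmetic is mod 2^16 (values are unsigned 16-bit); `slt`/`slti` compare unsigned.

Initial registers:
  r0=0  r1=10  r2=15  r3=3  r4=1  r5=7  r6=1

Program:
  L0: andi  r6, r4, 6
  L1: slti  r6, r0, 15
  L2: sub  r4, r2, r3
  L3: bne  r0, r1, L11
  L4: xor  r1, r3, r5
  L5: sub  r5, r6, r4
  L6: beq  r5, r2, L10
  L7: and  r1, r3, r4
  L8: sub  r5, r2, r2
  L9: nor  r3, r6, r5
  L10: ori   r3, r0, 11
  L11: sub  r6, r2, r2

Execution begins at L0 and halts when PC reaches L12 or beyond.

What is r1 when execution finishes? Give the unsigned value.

[0] andi  r6, r4, 6  →  {r0:0, r1:10, r2:15, r3:3, r4:1, r5:7, r6:0}
[1] slti  r6, r0, 15  →  {r0:0, r1:10, r2:15, r3:3, r4:1, r5:7, r6:1}
[2] sub  r4, r2, r3  →  {r0:0, r1:10, r2:15, r3:3, r4:12, r5:7, r6:1}
[3] bne  r0, r1, L11  →  {r0:0, r1:10, r2:15, r3:3, r4:12, r5:7, r6:1}  ⟨branch taken⟩
[4] xor  r1, r3, r5  →  {r0:0, r1:4, r2:15, r3:3, r4:12, r5:7, r6:1}
[11] sub  r6, r2, r2  →  {r0:0, r1:4, r2:15, r3:3, r4:12, r5:7, r6:0}

4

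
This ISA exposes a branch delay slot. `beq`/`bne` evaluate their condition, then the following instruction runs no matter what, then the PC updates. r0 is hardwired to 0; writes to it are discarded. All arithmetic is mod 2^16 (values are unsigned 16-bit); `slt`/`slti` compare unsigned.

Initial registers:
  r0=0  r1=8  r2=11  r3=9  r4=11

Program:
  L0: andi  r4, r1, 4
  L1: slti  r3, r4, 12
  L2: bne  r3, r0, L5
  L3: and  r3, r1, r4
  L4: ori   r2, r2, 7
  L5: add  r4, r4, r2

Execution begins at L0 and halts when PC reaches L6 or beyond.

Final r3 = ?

  step pc=0: andi  r4, r1, 4  regs=(0,8,11,9,0)
  step pc=1: slti  r3, r4, 12  regs=(0,8,11,1,0)
  step pc=2: bne  r3, r0, L5  cond=T  regs=(0,8,11,1,0)
  step pc=3: and  r3, r1, r4  regs=(0,8,11,0,0)
  step pc=5: add  r4, r4, r2  regs=(0,8,11,0,11)

0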